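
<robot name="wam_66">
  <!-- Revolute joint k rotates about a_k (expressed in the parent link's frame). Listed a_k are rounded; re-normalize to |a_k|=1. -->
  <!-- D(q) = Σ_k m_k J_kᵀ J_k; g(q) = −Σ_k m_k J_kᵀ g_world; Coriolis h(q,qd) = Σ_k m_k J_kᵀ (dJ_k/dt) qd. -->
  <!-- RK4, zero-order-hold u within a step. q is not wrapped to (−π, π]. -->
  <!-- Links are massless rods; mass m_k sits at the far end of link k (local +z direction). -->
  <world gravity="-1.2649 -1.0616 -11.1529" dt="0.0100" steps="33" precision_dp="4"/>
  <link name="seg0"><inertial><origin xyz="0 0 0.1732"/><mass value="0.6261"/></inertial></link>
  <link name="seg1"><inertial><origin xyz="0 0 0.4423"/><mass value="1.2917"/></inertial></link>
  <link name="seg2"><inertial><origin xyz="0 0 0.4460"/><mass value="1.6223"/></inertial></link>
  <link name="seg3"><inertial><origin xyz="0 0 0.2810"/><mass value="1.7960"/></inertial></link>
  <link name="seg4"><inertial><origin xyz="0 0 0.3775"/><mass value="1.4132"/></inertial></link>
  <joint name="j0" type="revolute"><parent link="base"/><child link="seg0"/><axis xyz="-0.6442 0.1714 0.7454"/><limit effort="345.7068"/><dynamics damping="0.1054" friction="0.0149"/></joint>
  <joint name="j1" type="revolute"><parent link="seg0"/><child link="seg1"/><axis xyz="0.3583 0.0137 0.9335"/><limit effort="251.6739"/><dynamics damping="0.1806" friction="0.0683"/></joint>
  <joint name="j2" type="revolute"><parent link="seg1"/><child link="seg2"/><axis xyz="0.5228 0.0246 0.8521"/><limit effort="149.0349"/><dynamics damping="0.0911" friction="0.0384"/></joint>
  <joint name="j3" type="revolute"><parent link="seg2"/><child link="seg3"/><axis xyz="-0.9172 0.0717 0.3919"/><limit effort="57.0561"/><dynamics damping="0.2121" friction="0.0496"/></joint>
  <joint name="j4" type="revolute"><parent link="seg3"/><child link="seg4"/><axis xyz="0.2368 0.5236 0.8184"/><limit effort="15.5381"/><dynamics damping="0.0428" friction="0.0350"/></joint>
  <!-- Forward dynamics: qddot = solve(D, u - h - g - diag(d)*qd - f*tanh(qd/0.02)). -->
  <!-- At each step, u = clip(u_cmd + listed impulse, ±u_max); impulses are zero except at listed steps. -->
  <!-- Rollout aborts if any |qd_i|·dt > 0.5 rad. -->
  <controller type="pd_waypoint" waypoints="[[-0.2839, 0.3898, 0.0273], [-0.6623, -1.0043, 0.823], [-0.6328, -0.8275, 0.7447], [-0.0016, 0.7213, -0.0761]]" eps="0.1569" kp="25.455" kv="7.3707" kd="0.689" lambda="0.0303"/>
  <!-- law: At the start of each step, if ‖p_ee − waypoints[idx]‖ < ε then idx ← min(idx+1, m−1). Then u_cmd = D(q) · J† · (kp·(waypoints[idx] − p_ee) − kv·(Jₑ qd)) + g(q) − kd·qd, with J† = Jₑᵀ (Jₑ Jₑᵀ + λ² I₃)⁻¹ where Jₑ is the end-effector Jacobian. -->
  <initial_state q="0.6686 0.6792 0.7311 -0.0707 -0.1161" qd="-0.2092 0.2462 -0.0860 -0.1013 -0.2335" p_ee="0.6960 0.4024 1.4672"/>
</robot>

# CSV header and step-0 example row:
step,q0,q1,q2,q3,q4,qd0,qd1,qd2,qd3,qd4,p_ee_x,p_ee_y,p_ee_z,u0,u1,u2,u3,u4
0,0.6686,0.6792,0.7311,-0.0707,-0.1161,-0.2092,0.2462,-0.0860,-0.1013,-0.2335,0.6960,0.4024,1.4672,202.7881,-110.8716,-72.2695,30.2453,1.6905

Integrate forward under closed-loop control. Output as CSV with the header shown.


step,q0,q1,q2,q3,q4,qd0,qd1,qd2,qd3,qd4,p_ee_x,p_ee_y,p_ee_z,u0,u1,u2,u3,u4
1,0.6693,0.6590,0.7375,-0.0862,-0.1228,0.3452,-4.2227,1.2849,-3.0028,-1.0230,0.6961,0.3993,1.4659,190.1956,-100.2102,-68.6088,30.4775,1.9447
2,0.6754,0.6020,0.7498,-0.1307,-0.1335,0.8836,-7.0895,1.1016,-5.8699,-0.8838,0.6940,0.3970,1.4617,179.2446,-88.3965,-62.4687,30.0741,1.4283
3,0.6868,0.5229,0.7560,-0.2013,-0.1364,1.3985,-8.6291,0.1121,-8.1785,0.6004,0.6894,0.3954,1.4546,166.1720,-74.4625,-53.6989,28.4090,0.0179
4,0.7032,0.4337,0.7515,-0.2905,-0.1196,1.8774,-9.1480,-0.9782,-9.5562,2.9696,0.6819,0.3945,1.4444,149.2383,-59.6869,-43.6745,25.5085,-1.8132
5,0.7242,0.3430,0.7374,-0.3891,-0.0787,2.3078,-8.9839,-1.7812,-10.0857,5.2588,0.6712,0.3938,1.4310,128.5090,-45.8581,-34.0114,21.9260,-3.3615
6,0.7492,0.2560,0.7171,-0.4903,-0.0186,2.6902,-8.4305,-2.2266,-10.1177,6.7119,0.6570,0.3930,1.4149,105.6477,-33.7373,-25.4054,18.2368,-4.1701
7,0.7778,0.1755,0.6937,-0.5906,0.0511,3.0348,-7.6751,-2.4064,-9.9544,7.1312,0.6390,0.3921,1.3964,82.7582,-23.3916,-17.9390,14.8539,-4.2035
8,0.8097,0.1030,0.6696,-0.6889,0.1209,3.3503,-6.8347,-2.4172,-9.7417,6.6970,0.6174,0.3914,1.3761,61.3823,-14.6658,-11.5390,11.9989,-3.6662
9,0.8446,0.0388,0.6459,-0.7851,0.1835,3.6386,-5.9901,-2.3189,-9.5192,5.7142,0.5926,0.3909,1.3544,42.2455,-7.3632,-6.1294,9.7380,-2.8123
10,0.8822,-0.0172,0.6237,-0.8790,0.2349,3.8963,-5.1992,-2.1453,-9.2835,4.4763,0.5651,0.3911,1.3315,25.4908,-1.2931,-1.6434,8.0393,-1.8591
11,0.9223,-0.0657,0.6035,-0.9704,0.2737,4.1181,-4.4989,-1.9191,-9.0239,3.2152,0.5355,0.3922,1.3077,10.9829,3.7128,1.9881,6.8251,-0.9646
12,0.9643,-0.1077,0.5856,-1.0591,0.3004,4.3006,-3.9055,-1.6612,-8.7351,2.0884,0.5045,0.3942,1.2830,-1.4950,7.7967,4.8433,6.0066,-0.2274
13,1.0080,-0.1444,0.5705,-1.1448,0.3169,4.4437,-3.4170,-1.3924,-8.4196,1.1805,0.4726,0.3973,1.2575,-12.1562,11.0791,7.0109,5.5009,0.3061
14,1.0530,-0.1765,0.5579,-1.2273,0.3255,4.5512,-3.0192,-1.1313,-8.0845,0.5157,0.4403,0.4013,1.2312,-21.1916,13.6658,8.5873,5.2366,0.6314
15,1.0989,-0.2051,0.5478,-1.3063,0.3284,4.6288,-2.6927,-0.8916,-7.7384,0.0759,0.4080,0.4063,1.2041,-28.7766,15.6547,9.6699,5.1539,0.7713
16,1.1454,-0.2307,0.5400,-1.3819,0.3280,4.6810,-2.4235,-0.6807,-7.3855,-0.1482,0.3761,0.4121,1.1764,-35.1021,17.1270,10.3356,5.1999,0.7364
17,1.1924,-0.2537,0.5341,-1.4540,0.3261,4.7165,-2.1882,-0.5028,-7.0366,-0.2398,0.3447,0.4185,1.1482,-40.2980,18.1782,10.6874,5.3366,0.5957
18,1.2397,-0.2745,0.5299,-1.5226,0.3236,4.7408,-1.9766,-0.3534,-6.6961,-0.2477,0.3142,0.4255,1.1196,-44.5174,18.8850,10.7950,5.5290,0.3889
19,1.2871,-0.2933,0.5270,-1.5879,0.3213,4.7569,-1.7831,-0.2272,-6.3662,-0.2024,0.2847,0.4328,1.0907,-47.9065,19.3085,10.7098,5.7479,0.1404
20,1.3348,-0.3103,0.5253,-1.6500,0.3197,4.7673,-1.6035,-0.1188,-6.0487,-0.1268,0.2562,0.4403,1.0617,-50.5942,19.4982,10.4721,5.9701,-0.1317
21,1.3825,-0.3254,0.5246,-1.7089,0.3188,4.7734,-1.4350,-0.0242,-5.7446,-0.0364,0.2288,0.4479,1.0326,-52.6917,19.4937,10.1136,6.1781,-0.4144
22,1.4302,-0.3389,0.5247,-1.7649,0.3188,4.7811,-1.2470,0.0356,-5.4666,0.0373,0.2026,0.4555,1.0035,-54.2986,19.3212,9.6887,6.3685,-0.6823
23,1.4781,-0.3505,0.5253,-1.8183,0.3195,4.7847,-1.0781,0.1015,-5.1987,0.1041,0.1776,0.4630,0.9746,-55.4813,19.0175,9.1776,6.5163,-0.9417
24,1.5259,-0.3605,0.5267,-1.8689,0.3209,4.7814,-0.9371,0.1802,-4.9354,0.1829,0.1537,0.4704,0.9459,-56.3115,18.5988,8.5797,6.6103,-1.2080
25,1.5737,-0.3692,0.5289,-1.9170,0.3230,4.7741,-0.8045,0.2560,-4.6842,0.2620,0.1309,0.4775,0.9175,-56.8516,18.0775,7.9258,6.6526,-1.4714
26,1.6214,-0.3766,0.5318,-1.9627,0.3260,4.7628,-0.6790,0.3297,-4.4451,0.3381,0.1093,0.4843,0.8894,-57.1485,17.4691,7.2278,6.6403,-1.7284
27,1.6689,-0.3827,0.5354,-2.0060,0.3297,4.7473,-0.5604,0.4022,-4.2174,0.4096,0.0888,0.4908,0.8617,-57.2418,16.7869,6.4948,6.5717,-1.9773
28,1.7163,-0.3877,0.5398,-2.0471,0.3341,4.7270,-0.4483,0.4740,-4.0006,0.4760,0.0694,0.4970,0.8344,-57.1656,16.0419,5.7348,6.4460,-2.2167
29,1.7635,-0.3917,0.5449,-2.0861,0.3391,4.7018,-0.3426,0.5452,-3.7941,0.5369,0.0509,0.5028,0.8075,-56.9488,15.2438,4.9543,6.2632,-2.4459
30,1.8103,-0.3945,0.5506,-2.1230,0.3447,4.6712,-0.2431,0.6160,-3.5969,0.5926,0.0335,0.5082,0.7810,-56.6160,14.4008,4.1590,6.0241,-2.6642
31,1.8569,-0.3965,0.5571,-2.1581,0.3508,4.6348,-0.1497,0.6859,-3.4084,0.6432,0.0170,0.5134,0.7551,-56.1881,13.5203,3.3539,5.7298,-2.8714
32,1.9030,-0.3975,0.5643,-2.1913,0.3575,4.5925,-0.0624,0.7548,-3.2278,0.6889,0.0013,0.5181,0.7295,-55.6827,12.6088,2.5435,5.3821,-3.0668
33,1.9487,-0.3977,0.5722,-2.2227,0.3645,4.5405,-0.0017,0.8395,-3.0458,0.7352,-0.0135,0.5225,0.7045,,,,,


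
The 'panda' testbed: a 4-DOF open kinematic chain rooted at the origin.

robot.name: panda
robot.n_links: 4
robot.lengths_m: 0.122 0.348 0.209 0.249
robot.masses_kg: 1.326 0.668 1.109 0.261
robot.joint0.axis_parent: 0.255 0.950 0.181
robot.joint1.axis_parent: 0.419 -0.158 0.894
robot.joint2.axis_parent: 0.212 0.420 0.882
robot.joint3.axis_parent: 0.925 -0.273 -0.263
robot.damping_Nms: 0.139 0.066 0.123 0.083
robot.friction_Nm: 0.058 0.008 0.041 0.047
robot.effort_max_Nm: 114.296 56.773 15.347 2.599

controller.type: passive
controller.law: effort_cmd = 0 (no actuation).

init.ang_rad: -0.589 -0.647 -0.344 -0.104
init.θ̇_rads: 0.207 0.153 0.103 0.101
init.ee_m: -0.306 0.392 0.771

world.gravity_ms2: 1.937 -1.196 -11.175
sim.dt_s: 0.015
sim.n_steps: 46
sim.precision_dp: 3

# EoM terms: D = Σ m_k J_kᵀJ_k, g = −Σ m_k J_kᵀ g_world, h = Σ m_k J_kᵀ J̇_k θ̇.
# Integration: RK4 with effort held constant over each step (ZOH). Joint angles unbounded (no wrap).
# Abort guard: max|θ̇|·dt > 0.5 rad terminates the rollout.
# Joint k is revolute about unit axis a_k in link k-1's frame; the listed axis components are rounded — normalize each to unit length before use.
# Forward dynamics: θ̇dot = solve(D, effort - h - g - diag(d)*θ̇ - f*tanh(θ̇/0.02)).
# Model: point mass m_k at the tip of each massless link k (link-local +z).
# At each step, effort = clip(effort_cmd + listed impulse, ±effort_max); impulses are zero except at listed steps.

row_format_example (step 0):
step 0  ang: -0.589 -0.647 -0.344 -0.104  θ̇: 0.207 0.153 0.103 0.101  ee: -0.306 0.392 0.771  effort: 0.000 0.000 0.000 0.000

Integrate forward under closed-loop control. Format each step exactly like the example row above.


step 1  ang: -0.587 -0.646 -0.343 -0.104  θ̇: 0.047 -0.042 0.048 -0.012  ee: -0.305 0.391 0.772  effort: 0.000 0.000 0.000 0.000
step 2  ang: -0.588 -0.648 -0.343 -0.104  θ̇: -0.107 -0.242 -0.010 -0.029  ee: -0.305 0.392 0.772  effort: 0.000 0.000 0.000 0.000
step 3  ang: -0.590 -0.654 -0.343 -0.104  θ̇: -0.266 -0.455 -0.033 -0.037  ee: -0.304 0.393 0.771  effort: 0.000 0.000 0.000 0.000
step 4  ang: -0.596 -0.662 -0.343 -0.105  θ̇: -0.428 -0.669 -0.061 -0.045  ee: -0.304 0.396 0.769  effort: 0.000 0.000 0.000 0.000
step 5  ang: -0.603 -0.674 -0.343 -0.106  θ̇: -0.605 -0.908 -0.038 -0.051  ee: -0.305 0.400 0.767  effort: 0.000 0.000 0.000 0.000
step 6  ang: -0.614 -0.690 -0.344 -0.106  θ̇: -0.786 -1.146 -0.041 -0.059  ee: -0.305 0.404 0.764  effort: 0.000 0.000 0.000 0.000
step 7  ang: -0.627 -0.709 -0.344 -0.107  θ̇: -0.979 -1.398 -0.038 -0.067  ee: -0.306 0.410 0.760  effort: 0.000 0.000 0.000 0.000
step 8  ang: -0.643 -0.732 -0.345 -0.108  θ̇: -1.184 -1.659 -0.056 -0.076  ee: -0.307 0.417 0.755  effort: 0.000 0.000 0.000 0.000
step 9  ang: -0.663 -0.759 -0.346 -0.110  θ̇: -1.404 -1.934 -0.093 -0.083  ee: -0.309 0.425 0.750  effort: 0.000 0.000 0.000 0.000
step 10  ang: -0.686 -0.790 -0.348 -0.111  θ̇: -1.645 -2.228 -0.153 -0.090  ee: -0.310 0.434 0.743  effort: 0.000 0.000 0.000 0.000
step 11  ang: -0.712 -0.825 -0.351 -0.112  θ̇: -1.911 -2.548 -0.242 -0.092  ee: -0.312 0.444 0.735  effort: 0.000 0.000 0.000 0.000
step 12  ang: -0.743 -0.866 -0.355 -0.114  θ̇: -2.211 -2.900 -0.369 -0.086  ee: -0.314 0.454 0.727  effort: 0.000 0.000 0.000 0.000
step 13  ang: -0.779 -0.913 -0.362 -0.115  θ̇: -2.550 -3.292 -0.553 -0.069  ee: -0.316 0.466 0.717  effort: 0.000 0.000 0.000 0.000
step 14  ang: -0.820 -0.965 -0.372 -0.116  θ̇: -2.940 -3.729 -0.825 -0.031  ee: -0.318 0.478 0.706  effort: 0.000 0.000 0.000 0.000
step 15  ang: -0.867 -1.025 -0.388 -0.116  θ̇: -3.385 -4.197 -1.241 0.001  ee: -0.321 0.491 0.694  effort: 0.000 0.000 0.000 0.000
step 16  ang: -0.922 -1.091 -0.411 -0.116  θ̇: -3.886 -4.667 -1.884 0.036  ee: -0.323 0.504 0.681  effort: 0.000 0.000 0.000 0.000
step 17  ang: -0.984 -1.164 -0.446 -0.114  θ̇: -4.427 -5.069 -2.850 0.141  ee: -0.325 0.517 0.666  effort: 0.000 0.000 0.000 0.000
step 18  ang: -1.054 -1.242 -0.498 -0.111  θ̇: -4.944 -5.230 -4.209 0.364  ee: -0.327 0.530 0.649  effort: 0.000 0.000 0.000 0.000
step 19  ang: -1.132 -1.319 -0.574 -0.103  θ̇: -5.307 -4.882 -5.845 0.676  ee: -0.329 0.543 0.631  effort: 0.000 0.000 0.000 0.000
step 20  ang: -1.212 -1.386 -0.673 -0.090  θ̇: -5.420 -3.952 -7.310 1.003  ee: -0.331 0.555 0.611  effort: 0.000 0.000 0.000 0.000
step 21  ang: -1.293 -1.436 -0.790 -0.073  θ̇: -5.359 -2.774 -8.159 1.322  ee: -0.333 0.566 0.590  effort: 0.000 0.000 0.000 0.000
step 22  ang: -1.373 -1.470 -0.914 -0.051  θ̇: -5.271 -1.754 -8.292 1.669  ee: -0.336 0.577 0.566  effort: 0.000 0.000 0.000 0.000
step 23  ang: -1.452 -1.490 -1.035 -0.023  θ̇: -5.251 -1.078 -7.828 2.071  ee: -0.340 0.587 0.540  effort: 0.000 0.000 0.000 0.000
step 24  ang: -1.531 -1.504 -1.146 0.012  θ̇: -5.332 -0.766 -6.915 2.509  ee: -0.346 0.597 0.513  effort: 0.000 0.000 0.000 0.000
step 25  ang: -1.612 -1.515 -1.241 0.053  θ̇: -5.515 -0.768 -5.704 2.935  ee: -0.353 0.607 0.482  effort: 0.000 0.000 0.000 0.000
step 26  ang: -1.697 -1.528 -1.317 0.099  θ̇: -5.785 -0.999 -4.350 3.289  ee: -0.362 0.616 0.450  effort: 0.000 0.000 0.000 0.000
step 27  ang: -1.786 -1.546 -1.372 0.151  θ̇: -6.116 -1.373 -2.997 3.523  ee: -0.371 0.625 0.415  effort: 0.000 0.000 0.000 0.000
step 28  ang: -1.881 -1.570 -1.407 0.204  θ̇: -6.482 -1.818 -1.750 3.609  ee: -0.381 0.633 0.377  effort: 0.000 0.000 0.000 0.000
step 29  ang: -1.981 -1.600 -1.425 0.258  θ̇: -6.861 -2.293 -0.655 3.546  ee: -0.393 0.640 0.337  effort: 0.000 0.000 0.000 0.000
step 30  ang: -2.086 -1.638 -1.428 0.310  θ̇: -7.232 -2.767 0.256 3.331  ee: -0.405 0.646 0.293  effort: 0.000 0.000 0.000 0.000
step 31  ang: -2.198 -1.683 -1.419 0.357  θ̇: -7.581 -3.209 0.927 2.962  ee: -0.417 0.651 0.246  effort: 0.000 0.000 0.000 0.000
step 32  ang: -2.314 -1.735 -1.400 0.398  θ̇: -7.892 -3.669 1.516 2.499  ee: -0.430 0.654 0.196  effort: 0.000 0.000 0.000 0.000
step 33  ang: -2.434 -1.793 -1.374 0.432  θ̇: -8.147 -4.135 2.031 1.933  ee: -0.444 0.655 0.142  effort: 0.000 0.000 0.000 0.000
step 34  ang: -2.558 -1.859 -1.340 0.456  θ̇: -8.325 -4.598 2.483 1.256  ee: -0.457 0.654 0.082  effort: 0.000 0.000 0.000 0.000
step 35  ang: -2.683 -1.931 -1.299 0.469  θ̇: -8.411 -5.053 2.895 0.464  ee: -0.470 0.650 0.017  effort: 0.000 0.000 0.000 0.000
step 36  ang: -2.809 -2.010 -1.253 0.469  θ̇: -8.394 -5.504 3.314 -0.406  ee: -0.480 0.643 -0.055  effort: 0.000 0.000 0.000 0.000
step 37  ang: -2.935 -2.096 -1.200 0.457  θ̇: -8.266 -5.965 3.811 -1.289  ee: -0.487 0.631 -0.133  effort: 0.000 0.000 0.000 0.000
step 38  ang: -3.057 -2.189 -1.138 0.430  θ̇: -8.019 -6.417 4.416 -2.271  ee: -0.489 0.613 -0.218  effort: 0.000 0.000 0.000 0.000
step 39  ang: -3.175 -2.289 -1.066 0.388  θ̇: -7.654 -6.874 5.208 -3.307  ee: -0.483 0.588 -0.308  effort: 0.000 0.000 0.000 0.000
step 40  ang: -3.286 -2.396 -0.980 0.331  θ̇: -7.178 -7.354 6.272 -4.334  ee: -0.467 0.556 -0.404  effort: 0.000 0.000 0.000 0.000
step 41  ang: -3.389 -2.510 -0.876 0.259  θ̇: -6.597 -7.876 7.676 -5.262  ee: -0.439 0.514 -0.501  effort: 0.000 0.000 0.000 0.000
step 42  ang: -3.483 -2.632 -0.748 0.174  θ̇: -5.927 -8.459 9.425 -5.978  ee: -0.398 0.461 -0.596  effort: 0.000 0.000 0.000 0.000
step 43  ang: -3.567 -2.764 -0.593 0.081  θ̇: -5.197 -9.116 11.369 -6.352  ee: -0.344 0.399 -0.683  effort: 0.000 0.000 0.000 0.000
step 44  ang: -3.639 -2.906 -0.409 -0.014  θ̇: -4.464 -9.866 13.067 -6.261  ee: -0.277 0.327 -0.759  effort: 0.000 0.000 0.000 0.000
step 45  ang: -3.701 -3.061 -0.206 -0.104  θ̇: -3.811 -10.762 13.742 -5.649  ee: -0.202 0.249 -0.817  effort: 0.000 0.000 0.000 0.000
step 46  ang: -3.754 -3.230 -0.005 -0.181  θ̇: -3.276 -11.943 12.650 -4.624  ee: -0.122 0.168 -0.857


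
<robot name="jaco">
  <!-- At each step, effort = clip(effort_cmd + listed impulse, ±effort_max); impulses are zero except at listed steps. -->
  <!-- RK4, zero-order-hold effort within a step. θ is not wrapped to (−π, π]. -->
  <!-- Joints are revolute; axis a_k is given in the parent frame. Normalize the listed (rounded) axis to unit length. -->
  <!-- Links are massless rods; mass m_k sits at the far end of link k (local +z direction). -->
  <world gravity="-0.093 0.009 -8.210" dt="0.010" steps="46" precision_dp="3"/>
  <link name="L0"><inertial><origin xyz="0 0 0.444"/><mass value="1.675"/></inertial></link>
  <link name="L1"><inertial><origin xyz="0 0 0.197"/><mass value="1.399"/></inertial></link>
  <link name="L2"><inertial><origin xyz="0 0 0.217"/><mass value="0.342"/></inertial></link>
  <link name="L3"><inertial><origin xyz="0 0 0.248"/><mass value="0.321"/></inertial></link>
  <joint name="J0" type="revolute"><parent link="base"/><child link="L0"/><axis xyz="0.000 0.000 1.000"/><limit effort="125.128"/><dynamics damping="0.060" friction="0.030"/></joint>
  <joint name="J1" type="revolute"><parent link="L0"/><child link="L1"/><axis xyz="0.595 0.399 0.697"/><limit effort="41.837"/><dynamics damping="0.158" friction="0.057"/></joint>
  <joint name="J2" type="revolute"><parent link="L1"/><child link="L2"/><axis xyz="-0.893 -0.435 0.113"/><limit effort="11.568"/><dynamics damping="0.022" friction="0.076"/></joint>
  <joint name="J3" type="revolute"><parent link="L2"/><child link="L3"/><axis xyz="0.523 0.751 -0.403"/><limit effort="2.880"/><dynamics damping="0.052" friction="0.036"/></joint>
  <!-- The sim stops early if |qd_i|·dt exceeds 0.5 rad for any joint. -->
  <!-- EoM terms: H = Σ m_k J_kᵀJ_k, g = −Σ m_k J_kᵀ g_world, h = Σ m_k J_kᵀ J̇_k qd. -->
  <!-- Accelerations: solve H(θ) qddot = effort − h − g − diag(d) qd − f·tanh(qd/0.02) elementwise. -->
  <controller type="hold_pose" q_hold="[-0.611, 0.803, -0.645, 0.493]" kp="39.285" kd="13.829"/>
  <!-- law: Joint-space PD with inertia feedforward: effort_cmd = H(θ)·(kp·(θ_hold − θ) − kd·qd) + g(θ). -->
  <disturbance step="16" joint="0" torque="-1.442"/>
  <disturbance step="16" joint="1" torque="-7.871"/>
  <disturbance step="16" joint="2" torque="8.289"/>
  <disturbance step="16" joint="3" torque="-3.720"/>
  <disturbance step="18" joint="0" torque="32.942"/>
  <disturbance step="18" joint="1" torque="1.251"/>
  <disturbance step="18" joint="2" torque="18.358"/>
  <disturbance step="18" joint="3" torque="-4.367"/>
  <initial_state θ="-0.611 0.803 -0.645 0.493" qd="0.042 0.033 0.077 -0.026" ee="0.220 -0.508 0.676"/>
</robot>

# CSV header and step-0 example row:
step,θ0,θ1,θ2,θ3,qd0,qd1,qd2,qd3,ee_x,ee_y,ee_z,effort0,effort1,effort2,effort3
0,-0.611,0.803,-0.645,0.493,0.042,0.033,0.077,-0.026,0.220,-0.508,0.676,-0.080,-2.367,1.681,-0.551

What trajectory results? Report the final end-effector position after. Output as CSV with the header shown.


step,θ0,θ1,θ2,θ3,qd0,qd1,qd2,qd3,ee_x,ee_y,ee_z,effort0,effort1,effort2,effort3
1,-0.611,0.803,-0.644,0.493,0.048,0.003,0.033,-0.023,0.220,-0.508,0.676,-0.063,-2.359,1.698,-0.557
2,-0.610,0.803,-0.644,0.493,0.040,-0.002,0.026,0.000,0.220,-0.508,0.676,-0.047,-2.359,1.711,-0.563
3,-0.610,0.803,-0.644,0.492,0.030,0.001,0.023,0.004,0.220,-0.507,0.676,-0.033,-2.359,1.718,-0.564
4,-0.609,0.803,-0.644,0.492,0.022,0.003,0.023,0.011,0.220,-0.507,0.676,-0.022,-2.358,1.723,-0.565
5,-0.609,0.803,-0.644,0.492,0.014,0.006,0.025,0.020,0.220,-0.507,0.676,-0.012,-2.357,1.727,-0.566
6,-0.609,0.803,-0.644,0.492,0.009,0.007,0.026,0.024,0.221,-0.507,0.676,-0.005,-2.356,1.729,-0.567
7,-0.609,0.803,-0.644,0.492,0.005,0.008,0.025,0.027,0.221,-0.507,0.676,0.002,-2.354,1.731,-0.567
8,-0.609,0.803,-0.644,0.492,0.002,0.008,0.024,0.028,0.221,-0.507,0.676,0.007,-2.353,1.733,-0.567
9,-0.609,0.803,-0.644,0.492,-0.000,0.008,0.022,0.029,0.221,-0.507,0.676,0.011,-2.352,1.734,-0.568
10,-0.608,0.803,-0.644,0.492,-0.002,0.008,0.021,0.029,0.221,-0.507,0.676,0.015,-2.351,1.736,-0.568
11,-0.608,0.803,-0.644,0.491,-0.004,0.007,0.020,0.030,0.221,-0.507,0.676,0.018,-2.350,1.737,-0.568
12,-0.608,0.803,-0.644,0.491,-0.005,0.007,0.019,0.030,0.221,-0.507,0.676,0.020,-2.350,1.738,-0.568
13,-0.608,0.803,-0.644,0.491,-0.006,0.007,0.019,0.030,0.221,-0.507,0.676,0.023,-2.349,1.738,-0.568
14,-0.608,0.803,-0.644,0.491,-0.007,0.007,0.018,0.030,0.221,-0.507,0.676,0.024,-2.348,1.739,-0.569
15,-0.608,0.803,-0.644,0.491,-0.008,0.007,0.018,0.031,0.221,-0.507,0.676,0.026,-2.348,1.740,-0.569
16,-0.608,0.803,-0.644,0.491,-0.008,0.007,0.017,0.031,0.221,-0.507,0.676,-1.415,-10.219,10.029,-2.880
17,-0.611,0.804,-0.634,0.502,-0.405,0.266,2.032,2.107,0.220,-0.507,0.678,0.225,-1.232,0.587,-0.232
18,-0.614,0.806,-0.616,0.519,-0.247,0.125,1.451,1.301,0.220,-0.505,0.681,33.140,-0.090,11.568,-2.880
19,-0.597,0.796,-0.615,0.509,3.594,-2.149,-1.071,-3.137,0.224,-0.502,0.688,-4.425,-1.655,-0.689,0.069
20,-0.564,0.777,-0.623,0.483,2.899,-1.543,-0.441,-2.117,0.233,-0.496,0.697,-3.892,-1.790,-0.441,-0.030
21,-0.538,0.764,-0.625,0.466,2.327,-1.092,-0.014,-1.364,0.240,-0.490,0.704,-3.420,-1.892,-0.211,-0.110
22,-0.517,0.755,-0.624,0.454,1.889,-0.795,0.169,-0.940,0.246,-0.485,0.711,-3.002,-1.970,0.015,-0.176
23,-0.500,0.748,-0.622,0.447,1.529,-0.577,0.260,-0.643,0.252,-0.481,0.716,-2.631,-2.030,0.221,-0.233
24,-0.486,0.743,-0.619,0.441,1.226,-0.411,0.303,-0.421,0.256,-0.477,0.720,-2.303,-2.078,0.405,-0.281
25,-0.475,0.740,-0.616,0.438,0.972,-0.285,0.313,-0.257,0.260,-0.474,0.723,-2.013,-2.116,0.570,-0.323
26,-0.467,0.737,-0.613,0.436,0.758,-0.189,0.300,-0.136,0.263,-0.471,0.726,-1.756,-2.146,0.717,-0.359
27,-0.460,0.736,-0.610,0.435,0.577,-0.115,0.272,-0.048,0.265,-0.469,0.728,-1.529,-2.172,0.849,-0.390
28,-0.455,0.735,-0.607,0.435,0.429,-0.062,0.219,-0.023,0.267,-0.468,0.729,-1.328,-2.193,0.966,-0.416
29,-0.451,0.734,-0.605,0.435,0.306,-0.024,0.154,-0.030,0.268,-0.466,0.730,-1.151,-2.211,1.070,-0.437
30,-0.449,0.734,-0.604,0.434,0.206,-0.003,0.087,-0.035,0.270,-0.466,0.731,-0.994,-2.222,1.163,-0.456
31,-0.447,0.734,-0.603,0.434,0.124,0.005,0.022,-0.031,0.270,-0.465,0.731,-0.855,-2.228,1.246,-0.475
32,-0.446,0.734,-0.603,0.434,0.048,0.016,-0.017,-0.010,0.271,-0.465,0.731,-0.732,-2.230,1.314,-0.489
33,-0.446,0.735,-0.603,0.435,-0.018,0.031,-0.041,0.008,0.271,-0.465,0.731,-0.627,-2.231,1.368,-0.500
34,-0.447,0.735,-0.604,0.435,-0.076,0.050,-0.046,0.031,0.271,-0.465,0.731,-0.539,-2.229,1.407,-0.507
35,-0.448,0.736,-0.604,0.435,-0.122,0.064,-0.061,0.025,0.271,-0.465,0.730,-0.462,-2.228,1.442,-0.512
36,-0.449,0.736,-0.605,0.435,-0.161,0.075,-0.074,0.024,0.270,-0.466,0.730,-0.394,-2.227,1.473,-0.517
37,-0.451,0.737,-0.606,0.436,-0.194,0.084,-0.084,0.023,0.270,-0.466,0.729,-0.334,-2.226,1.500,-0.521
38,-0.453,0.738,-0.607,0.436,-0.221,0.090,-0.093,0.022,0.269,-0.467,0.728,-0.281,-2.225,1.525,-0.525
39,-0.455,0.739,-0.608,0.436,-0.243,0.095,-0.101,0.022,0.268,-0.468,0.727,-0.235,-2.225,1.546,-0.528
40,-0.458,0.740,-0.609,0.436,-0.261,0.099,-0.107,0.021,0.268,-0.468,0.727,-0.194,-2.224,1.566,-0.531
41,-0.461,0.741,-0.610,0.436,-0.275,0.102,-0.112,0.021,0.267,-0.469,0.726,-0.158,-2.224,1.583,-0.533
42,-0.463,0.742,-0.611,0.437,-0.286,0.104,-0.117,0.021,0.266,-0.470,0.725,-0.127,-2.224,1.598,-0.535
43,-0.466,0.743,-0.612,0.437,-0.294,0.105,-0.120,0.021,0.265,-0.471,0.724,-0.099,-2.225,1.611,-0.537
44,-0.469,0.744,-0.613,0.437,-0.300,0.105,-0.122,0.021,0.264,-0.472,0.723,-0.075,-2.225,1.623,-0.539
45,-0.472,0.745,-0.615,0.437,-0.304,0.105,-0.124,0.021,0.263,-0.473,0.722,-0.054,-2.225,1.633,-0.541
46,-0.475,0.746,-0.616,0.438,-0.307,0.105,-0.124,0.020,0.262,-0.474,0.721,,,,
# final ee position (m): 0.262 -0.474 0.721


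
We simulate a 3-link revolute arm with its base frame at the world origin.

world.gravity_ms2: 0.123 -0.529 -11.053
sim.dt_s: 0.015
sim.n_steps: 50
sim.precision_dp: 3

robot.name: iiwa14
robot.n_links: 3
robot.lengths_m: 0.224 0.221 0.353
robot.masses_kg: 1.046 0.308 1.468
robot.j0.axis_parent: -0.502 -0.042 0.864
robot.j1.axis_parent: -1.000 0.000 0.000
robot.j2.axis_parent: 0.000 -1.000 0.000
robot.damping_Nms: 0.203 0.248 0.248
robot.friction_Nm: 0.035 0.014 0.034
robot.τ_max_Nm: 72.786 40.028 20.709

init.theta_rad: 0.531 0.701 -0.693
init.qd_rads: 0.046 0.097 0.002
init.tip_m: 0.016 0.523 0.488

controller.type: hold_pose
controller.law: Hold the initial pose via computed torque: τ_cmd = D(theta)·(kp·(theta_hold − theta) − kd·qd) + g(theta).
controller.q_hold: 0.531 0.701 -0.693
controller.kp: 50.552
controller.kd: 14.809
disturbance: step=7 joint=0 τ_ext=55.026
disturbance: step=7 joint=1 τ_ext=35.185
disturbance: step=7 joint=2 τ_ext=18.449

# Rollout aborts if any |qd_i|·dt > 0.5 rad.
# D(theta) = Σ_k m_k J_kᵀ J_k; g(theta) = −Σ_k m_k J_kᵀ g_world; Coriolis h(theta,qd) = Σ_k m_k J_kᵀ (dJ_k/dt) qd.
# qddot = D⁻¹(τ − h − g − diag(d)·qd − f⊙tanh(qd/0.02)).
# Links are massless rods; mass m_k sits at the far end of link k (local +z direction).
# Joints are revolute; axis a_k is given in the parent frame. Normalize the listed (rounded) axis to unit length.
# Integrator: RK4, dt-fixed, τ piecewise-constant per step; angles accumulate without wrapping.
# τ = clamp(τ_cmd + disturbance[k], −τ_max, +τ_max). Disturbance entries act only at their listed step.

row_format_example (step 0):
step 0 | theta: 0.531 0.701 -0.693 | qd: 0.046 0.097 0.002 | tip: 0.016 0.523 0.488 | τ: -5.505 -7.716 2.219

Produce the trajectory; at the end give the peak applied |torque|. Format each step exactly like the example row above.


step 1 | theta: 0.532 0.702 -0.693 | qd: 0.032 0.078 0.005 | tip: 0.015 0.523 0.488 | τ: -5.342 -7.580 2.239
step 2 | theta: 0.532 0.703 -0.693 | qd: 0.023 0.060 0.005 | tip: 0.015 0.524 0.487 | τ: -5.207 -7.467 2.256
step 3 | theta: 0.532 0.704 -0.693 | qd: 0.016 0.045 0.004 | tip: 0.014 0.524 0.487 | τ: -5.095 -7.373 2.271
step 4 | theta: 0.533 0.705 -0.693 | qd: 0.011 0.032 0.004 | tip: 0.014 0.524 0.487 | τ: -5.003 -7.295 2.283
step 5 | theta: 0.533 0.705 -0.693 | qd: 0.007 0.022 0.003 | tip: 0.014 0.524 0.486 | τ: -4.926 -7.230 2.293
step 6 | theta: 0.533 0.705 -0.693 | qd: 0.002 0.015 0.004 | tip: 0.014 0.524 0.486 | τ: -4.864 -7.177 2.301
step 7 | theta: 0.533 0.705 -0.693 | qd: -0.002 0.010 0.005 | tip: 0.014 0.525 0.486 | τ: 50.213 28.052 20.709
step 8 | theta: 0.544 0.706 -0.692 | qd: 1.380 0.098 0.085 | tip: 0.009 0.527 0.483 | τ: -17.313 -15.153 -1.882
step 9 | theta: 0.561 0.708 -0.690 | qd: 0.928 0.206 0.198 | tip: -0.000 0.532 0.478 | τ: -15.070 -13.774 -1.142
step 10 | theta: 0.572 0.712 -0.687 | qd: 0.640 0.212 0.206 | tip: -0.008 0.536 0.474 | τ: -13.205 -12.609 -0.530
step 11 | theta: 0.581 0.714 -0.684 | qd: 0.443 0.178 0.173 | tip: -0.013 0.538 0.471 | τ: -11.652 -11.629 -0.021
step 12 | theta: 0.586 0.717 -0.682 | qd: 0.302 0.133 0.128 | tip: -0.017 0.540 0.469 | τ: -10.360 -10.807 0.405
step 13 | theta: 0.590 0.718 -0.680 | qd: 0.195 0.088 0.085 | tip: -0.019 0.542 0.467 | τ: -9.286 -10.118 0.761
step 14 | theta: 0.592 0.719 -0.679 | qd: 0.112 0.049 0.047 | tip: -0.021 0.542 0.466 | τ: -8.393 -9.542 1.057
step 15 | theta: 0.593 0.720 -0.679 | qd: 0.045 0.020 0.019 | tip: -0.022 0.543 0.466 | τ: -7.653 -9.061 1.304
step 16 | theta: 0.594 0.720 -0.679 | qd: -0.011 -0.001 0.001 | tip: -0.022 0.543 0.466 | τ: -7.044 -8.662 1.506
step 17 | theta: 0.593 0.720 -0.679 | qd: -0.049 -0.021 -0.016 | tip: -0.022 0.543 0.466 | τ: -6.551 -8.332 1.667
step 18 | theta: 0.592 0.719 -0.679 | qd: -0.084 -0.031 -0.022 | tip: -0.021 0.542 0.466 | τ: -6.146 -8.060 1.798
step 19 | theta: 0.591 0.719 -0.680 | qd: -0.112 -0.038 -0.025 | tip: -0.020 0.542 0.467 | τ: -5.814 -7.835 1.906
step 20 | theta: 0.589 0.718 -0.680 | qd: -0.131 -0.043 -0.028 | tip: -0.019 0.541 0.468 | τ: -5.541 -7.650 1.994
step 21 | theta: 0.587 0.718 -0.680 | qd: -0.145 -0.047 -0.030 | tip: -0.018 0.541 0.468 | τ: -5.318 -7.497 2.067
step 22 | theta: 0.585 0.717 -0.681 | qd: -0.153 -0.050 -0.032 | tip: -0.016 0.540 0.469 | τ: -5.136 -7.371 2.126
step 23 | theta: 0.582 0.716 -0.681 | qd: -0.158 -0.051 -0.033 | tip: -0.015 0.539 0.470 | τ: -4.989 -7.269 2.175
step 24 | theta: 0.580 0.715 -0.682 | qd: -0.160 -0.052 -0.033 | tip: -0.013 0.539 0.471 | τ: -4.870 -7.185 2.214
step 25 | theta: 0.577 0.715 -0.682 | qd: -0.160 -0.052 -0.033 | tip: -0.012 0.538 0.472 | τ: -4.775 -7.116 2.246
step 26 | theta: 0.575 0.714 -0.683 | qd: -0.158 -0.052 -0.033 | tip: -0.011 0.537 0.473 | τ: -4.699 -7.061 2.272
step 27 | theta: 0.573 0.713 -0.683 | qd: -0.155 -0.051 -0.032 | tip: -0.009 0.536 0.474 | τ: -4.640 -7.017 2.293
step 28 | theta: 0.570 0.712 -0.684 | qd: -0.150 -0.049 -0.031 | tip: -0.008 0.536 0.475 | τ: -4.593 -6.982 2.309
step 29 | theta: 0.568 0.712 -0.684 | qd: -0.145 -0.048 -0.030 | tip: -0.006 0.535 0.475 | τ: -4.558 -6.954 2.322
step 30 | theta: 0.566 0.711 -0.685 | qd: -0.140 -0.046 -0.029 | tip: -0.005 0.534 0.476 | τ: -4.531 -6.932 2.332
step 31 | theta: 0.564 0.710 -0.685 | qd: -0.134 -0.044 -0.028 | tip: -0.004 0.534 0.477 | τ: -4.511 -6.915 2.340
step 32 | theta: 0.562 0.710 -0.685 | qd: -0.127 -0.042 -0.026 | tip: -0.003 0.533 0.478 | τ: -4.497 -6.903 2.346
step 33 | theta: 0.560 0.709 -0.686 | qd: -0.121 -0.040 -0.025 | tip: -0.002 0.532 0.478 | τ: -4.488 -6.894 2.351
step 34 | theta: 0.558 0.708 -0.686 | qd: -0.115 -0.038 -0.024 | tip: -0.001 0.532 0.479 | τ: -4.483 -6.887 2.354
step 35 | theta: 0.557 0.708 -0.687 | qd: -0.108 -0.036 -0.023 | tip: 0.000 0.531 0.480 | τ: -4.480 -6.882 2.356
step 36 | theta: 0.555 0.707 -0.687 | qd: -0.102 -0.034 -0.022 | tip: 0.001 0.531 0.480 | τ: -4.480 -6.880 2.358
step 37 | theta: 0.554 0.707 -0.687 | qd: -0.096 -0.033 -0.021 | tip: 0.002 0.530 0.481 | τ: -4.482 -6.879 2.359
step 38 | theta: 0.552 0.706 -0.687 | qd: -0.090 -0.031 -0.021 | tip: 0.003 0.530 0.481 | τ: -4.486 -6.878 2.359
step 39 | theta: 0.551 0.706 -0.688 | qd: -0.084 -0.029 -0.020 | tip: 0.004 0.529 0.482 | τ: -4.490 -6.879 2.359
step 40 | theta: 0.550 0.706 -0.688 | qd: -0.078 -0.028 -0.019 | tip: 0.004 0.529 0.482 | τ: -4.495 -6.880 2.359
step 41 | theta: 0.549 0.705 -0.688 | qd: -0.073 -0.027 -0.019 | tip: 0.005 0.529 0.483 | τ: -4.501 -6.882 2.359
step 42 | theta: 0.548 0.705 -0.689 | qd: -0.068 -0.025 -0.018 | tip: 0.006 0.528 0.483 | τ: -4.507 -6.884 2.358
step 43 | theta: 0.547 0.704 -0.689 | qd: -0.063 -0.024 -0.017 | tip: 0.006 0.528 0.484 | τ: -4.513 -6.886 2.357
step 44 | theta: 0.546 0.704 -0.689 | qd: -0.059 -0.023 -0.017 | tip: 0.007 0.528 0.484 | τ: -4.519 -6.889 2.357
step 45 | theta: 0.545 0.704 -0.689 | qd: -0.054 -0.022 -0.016 | tip: 0.008 0.527 0.484 | τ: -4.526 -6.891 2.356
step 46 | theta: 0.544 0.703 -0.690 | qd: -0.050 -0.021 -0.016 | tip: 0.008 0.527 0.485 | τ: -4.532 -6.894 2.355
step 47 | theta: 0.543 0.703 -0.690 | qd: -0.046 -0.020 -0.015 | tip: 0.008 0.527 0.485 | τ: -4.538 -6.896 2.354
step 48 | theta: 0.543 0.703 -0.690 | qd: -0.043 -0.019 -0.015 | tip: 0.009 0.526 0.485 | τ: -4.544 -6.899 2.354
step 49 | theta: 0.542 0.703 -0.690 | qd: -0.040 -0.018 -0.015 | tip: 0.009 0.526 0.485 | τ: -4.549 -6.901 2.353
step 50 | theta: 0.541 0.702 -0.691 | qd: -0.037 -0.017 -0.014 | tip: 0.010 0.526 0.486
max |τ| (N·m): 50.213


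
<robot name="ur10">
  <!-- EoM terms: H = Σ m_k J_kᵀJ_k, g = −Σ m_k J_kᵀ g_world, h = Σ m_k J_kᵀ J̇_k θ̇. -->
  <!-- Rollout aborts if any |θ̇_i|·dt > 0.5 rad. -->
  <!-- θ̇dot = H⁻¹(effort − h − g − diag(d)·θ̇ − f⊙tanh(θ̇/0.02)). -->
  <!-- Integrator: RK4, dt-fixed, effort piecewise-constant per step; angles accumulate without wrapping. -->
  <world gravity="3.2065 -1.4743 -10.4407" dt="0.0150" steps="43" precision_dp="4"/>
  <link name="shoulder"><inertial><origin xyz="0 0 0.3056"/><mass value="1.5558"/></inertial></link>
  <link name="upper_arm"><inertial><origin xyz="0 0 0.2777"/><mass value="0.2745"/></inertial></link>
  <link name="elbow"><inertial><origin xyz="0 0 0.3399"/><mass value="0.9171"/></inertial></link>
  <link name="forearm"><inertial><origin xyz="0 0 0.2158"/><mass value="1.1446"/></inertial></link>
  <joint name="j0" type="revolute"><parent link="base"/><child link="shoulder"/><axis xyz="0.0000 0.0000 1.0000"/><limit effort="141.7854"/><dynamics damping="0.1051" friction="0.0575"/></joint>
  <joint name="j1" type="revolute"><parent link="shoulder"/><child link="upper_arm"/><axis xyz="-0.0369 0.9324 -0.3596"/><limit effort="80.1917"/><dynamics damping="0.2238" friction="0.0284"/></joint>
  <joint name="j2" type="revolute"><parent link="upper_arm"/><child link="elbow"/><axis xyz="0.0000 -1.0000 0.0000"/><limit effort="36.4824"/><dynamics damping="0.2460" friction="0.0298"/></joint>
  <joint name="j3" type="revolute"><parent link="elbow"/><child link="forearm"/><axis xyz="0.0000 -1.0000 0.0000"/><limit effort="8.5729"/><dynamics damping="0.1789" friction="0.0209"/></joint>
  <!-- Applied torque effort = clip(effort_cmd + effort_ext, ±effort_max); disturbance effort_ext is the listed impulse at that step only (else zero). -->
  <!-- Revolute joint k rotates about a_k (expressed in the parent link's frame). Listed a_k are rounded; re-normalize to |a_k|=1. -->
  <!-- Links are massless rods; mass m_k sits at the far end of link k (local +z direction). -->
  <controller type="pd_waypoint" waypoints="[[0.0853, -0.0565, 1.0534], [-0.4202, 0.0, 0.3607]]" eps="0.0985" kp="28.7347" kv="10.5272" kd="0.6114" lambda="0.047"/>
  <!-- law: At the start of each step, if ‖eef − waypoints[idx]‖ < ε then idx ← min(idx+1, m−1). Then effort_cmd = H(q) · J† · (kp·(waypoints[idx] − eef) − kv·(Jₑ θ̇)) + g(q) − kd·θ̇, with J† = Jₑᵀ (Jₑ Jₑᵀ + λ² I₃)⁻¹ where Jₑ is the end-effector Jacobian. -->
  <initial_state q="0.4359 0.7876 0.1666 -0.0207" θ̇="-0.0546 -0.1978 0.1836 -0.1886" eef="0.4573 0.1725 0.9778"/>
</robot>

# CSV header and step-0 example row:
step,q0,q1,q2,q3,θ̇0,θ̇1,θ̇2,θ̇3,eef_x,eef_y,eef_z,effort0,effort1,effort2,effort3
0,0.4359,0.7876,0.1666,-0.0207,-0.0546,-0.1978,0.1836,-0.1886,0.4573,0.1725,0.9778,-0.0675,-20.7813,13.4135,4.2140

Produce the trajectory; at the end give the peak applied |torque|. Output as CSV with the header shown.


step,q0,q1,q2,q3,θ̇0,θ̇1,θ̇2,θ̇3,eef_x,eef_y,eef_z,effort0,effort1,effort2,effort3
1,0.4340,0.7855,0.1711,-0.0198,-0.2021,-0.0797,0.4258,0.2915,0.4540,0.1711,0.9801,0.3150,-18.9067,11.9832,3.5444
2,0.4301,0.7845,0.1786,-0.0139,-0.3177,-0.0538,0.5648,0.4880,0.4495,0.1687,0.9834,0.6278,-17.3743,10.8836,3.1406
3,0.4246,0.7836,0.1874,-0.0056,-0.4112,-0.0737,0.6198,0.6107,0.4441,0.1656,0.9873,0.8784,-16.0773,10.0052,2.8329
4,0.4178,0.7824,0.1972,0.0040,-0.4928,-0.0829,0.6801,0.6687,0.4380,0.1618,0.9915,1.0833,-15.0216,9.2688,2.6018
5,0.4100,0.7809,0.2074,0.0145,-0.5614,-0.1065,0.6942,0.7280,0.4314,0.1575,0.9960,1.2469,-14.1357,8.6700,2.3956
6,0.4011,0.7793,0.2180,0.0256,-0.6234,-0.1128,0.7262,0.7496,0.4244,0.1528,1.0006,1.3815,-13.4357,8.1653,2.2351
7,0.3913,0.7774,0.2288,0.0370,-0.6757,-0.1315,0.7217,0.7799,0.4171,0.1478,1.0052,1.4874,-12.8527,7.7578,2.0850
8,0.3808,0.7754,0.2397,0.0487,-0.7236,-0.1366,0.7347,0.7792,0.4097,0.1426,1.0098,1.5735,-12.4012,7.4123,1.9682
9,0.3697,0.7731,0.2505,0.0605,-0.7637,-0.1530,0.7190,0.7870,0.4020,0.1373,1.0142,1.6379,-12.0196,7.1303,1.8556
10,0.3580,0.7708,0.2613,0.0722,-0.8005,-0.1595,0.7180,0.7709,0.3943,0.1318,1.0186,1.6872,-11.7216,6.8848,1.7668
11,0.3457,0.7682,0.2718,0.0837,-0.8311,-0.1746,0.6962,0.7626,0.3865,0.1263,1.0227,1.7193,-11.4595,6.6767,1.6787
12,0.3331,0.7655,0.2821,0.0949,-0.8591,-0.1826,0.6857,0.7377,0.3787,0.1208,1.0267,1.7395,-11.2462,6.4881,1.6064
13,0.3200,0.7627,0.2922,0.1059,-0.8822,-0.1962,0.6613,0.7197,0.3708,0.1153,1.0305,1.7463,-11.0495,6.3201,1.5333
14,0.3066,0.7596,0.3020,0.1164,-0.9030,-0.2046,0.6448,0.6914,0.3630,0.1099,1.0342,1.7436,-10.8801,6.1621,1.4704
15,0.2930,0.7564,0.3114,0.1266,-0.9200,-0.2161,0.6200,0.6686,0.3553,0.1045,1.0376,1.7310,-10.7183,6.0154,1.4066
16,0.2791,0.7531,0.3205,0.1364,-0.9351,-0.2240,0.6002,0.6401,0.3476,0.0993,1.0409,1.7113,-10.5721,5.8743,1.3493
17,0.2649,0.7497,0.3293,0.1459,-0.9473,-0.2331,0.5759,0.6158,0.3399,0.0941,1.0440,1.6845,-10.4302,5.7400,1.2918
18,0.2507,0.7461,0.3377,0.1549,-0.9577,-0.2397,0.5548,0.5889,0.3324,0.0891,1.0469,1.6526,-10.2980,5.6096,1.2384
19,0.2362,0.7424,0.3459,0.1635,-0.9659,-0.2464,0.5314,0.5649,0.3249,0.0842,1.0496,1.6160,-10.1696,5.4840,1.1856
20,0.2217,0.7387,0.3536,0.1718,-0.9725,-0.2512,0.5100,0.5402,0.3176,0.0795,1.0522,1.5760,-10.0480,5.3620,1.1356
21,0.2071,0.7349,0.3611,0.1798,-0.9774,-0.2555,0.4877,0.5177,0.3103,0.0750,1.0546,1.5331,-9.9305,5.2442,1.0866
22,0.1924,0.7310,0.3682,0.1873,-0.9809,-0.2584,0.4666,0.4954,0.3032,0.0706,1.0569,1.4882,-9.8187,5.1300,1.0400
23,0.1776,0.7271,0.3750,0.1946,-0.9829,-0.2606,0.4455,0.4747,0.2962,0.0663,1.0590,1.4418,-9.7114,5.0198,0.9946
24,0.1629,0.7232,0.3816,0.2016,-0.9837,-0.2617,0.4252,0.4548,0.2894,0.0623,1.0610,1.3943,-9.6094,4.9134,0.9512
25,0.1481,0.7192,0.3878,0.2083,-0.9833,-0.2620,0.4052,0.4361,0.2827,0.0584,1.0628,1.3463,-9.5121,4.8111,0.9093
26,0.1334,0.7153,0.3937,0.2147,-0.9819,-0.2614,0.3859,0.4183,0.2761,0.0546,1.0646,1.2981,-9.4199,4.7128,0.8692
27,0.1187,0.7114,0.3993,0.2208,-0.9794,-0.2600,0.3671,0.4016,0.2697,0.0511,1.0662,1.2501,-9.3327,4.6185,0.8307
28,0.1040,0.7075,0.4047,0.2267,-0.9759,-0.2579,0.3489,0.3858,0.2635,0.0476,1.0677,1.2024,-9.2503,4.5283,0.7938
29,0.0894,0.7036,0.4097,0.2324,-0.9716,-0.2552,0.3313,0.3710,0.2574,0.0444,1.0691,1.1553,-9.1728,4.4420,0.7585
30,0.0749,0.6998,0.4146,0.2378,-0.9665,-0.2518,0.3142,0.3570,0.2515,0.0413,1.0704,1.1090,-9.1000,4.3598,0.7248
31,0.0604,0.6960,0.4191,0.2431,-0.9606,-0.2479,0.2978,0.3438,0.2458,0.0384,1.0716,1.0637,-9.0318,4.2815,0.6926
32,0.0461,0.6923,0.4235,0.2481,-0.9540,-0.2436,0.2819,0.3314,0.2402,0.0356,1.0727,1.0194,-8.9682,4.2070,0.6618
33,0.0318,0.6887,0.4276,0.2530,-0.9468,-0.2388,0.2666,0.3197,0.2348,0.0329,1.0737,0.9763,-8.9088,4.1363,0.6326
34,0.0177,0.6852,0.4314,0.2577,-0.9389,-0.2336,0.2518,0.3088,0.2296,0.0304,1.0746,0.9344,-8.8536,4.0692,0.6046
35,0.0036,0.6817,0.4351,0.2623,-0.9305,-0.2281,0.2377,0.2985,0.2246,0.0280,1.0755,0.8938,-8.8024,4.0057,0.5781
36,-0.0103,0.6783,0.4386,0.2667,-0.9217,-0.2223,0.2241,0.2888,0.2197,0.0258,1.0763,0.8545,-8.7551,3.9456,0.5528
37,-0.0240,0.6750,0.4418,0.2709,-0.9124,-0.2163,0.2110,0.2797,0.2150,0.0236,1.0770,0.8165,-8.7113,3.8888,0.5287
38,-0.0376,0.6718,0.4449,0.2751,-0.9027,-0.2101,0.1985,0.2711,0.2105,0.0216,1.0777,0.7799,-8.6710,3.8352,0.5058
39,-0.0511,0.6687,0.4478,0.2791,-0.8927,-0.2037,0.1865,0.2630,0.2062,0.0196,1.0783,0.7447,-8.6340,3.7847,0.4840
40,-0.0644,0.6657,0.4505,0.2829,-0.8824,-0.1972,0.1751,0.2554,0.2020,0.0178,1.0789,0.7108,-8.6000,3.7370,0.4633
41,-0.0776,0.6628,0.4530,0.2867,-0.8718,-0.1907,0.1641,0.2483,0.1980,0.0161,1.0794,0.6782,-8.5689,3.6921,0.4436
42,-0.0906,0.6600,0.4554,0.2904,-0.8611,-0.1841,0.1537,0.2416,0.1942,0.0144,1.0798,0.6470,-8.5404,3.6499,0.4248
43,-0.1034,0.6572,0.4576,0.2940,-0.8502,-0.1774,0.1437,0.2353,0.1905,0.0129,1.0803,,,,
# max |effort| (N·m): 20.7813


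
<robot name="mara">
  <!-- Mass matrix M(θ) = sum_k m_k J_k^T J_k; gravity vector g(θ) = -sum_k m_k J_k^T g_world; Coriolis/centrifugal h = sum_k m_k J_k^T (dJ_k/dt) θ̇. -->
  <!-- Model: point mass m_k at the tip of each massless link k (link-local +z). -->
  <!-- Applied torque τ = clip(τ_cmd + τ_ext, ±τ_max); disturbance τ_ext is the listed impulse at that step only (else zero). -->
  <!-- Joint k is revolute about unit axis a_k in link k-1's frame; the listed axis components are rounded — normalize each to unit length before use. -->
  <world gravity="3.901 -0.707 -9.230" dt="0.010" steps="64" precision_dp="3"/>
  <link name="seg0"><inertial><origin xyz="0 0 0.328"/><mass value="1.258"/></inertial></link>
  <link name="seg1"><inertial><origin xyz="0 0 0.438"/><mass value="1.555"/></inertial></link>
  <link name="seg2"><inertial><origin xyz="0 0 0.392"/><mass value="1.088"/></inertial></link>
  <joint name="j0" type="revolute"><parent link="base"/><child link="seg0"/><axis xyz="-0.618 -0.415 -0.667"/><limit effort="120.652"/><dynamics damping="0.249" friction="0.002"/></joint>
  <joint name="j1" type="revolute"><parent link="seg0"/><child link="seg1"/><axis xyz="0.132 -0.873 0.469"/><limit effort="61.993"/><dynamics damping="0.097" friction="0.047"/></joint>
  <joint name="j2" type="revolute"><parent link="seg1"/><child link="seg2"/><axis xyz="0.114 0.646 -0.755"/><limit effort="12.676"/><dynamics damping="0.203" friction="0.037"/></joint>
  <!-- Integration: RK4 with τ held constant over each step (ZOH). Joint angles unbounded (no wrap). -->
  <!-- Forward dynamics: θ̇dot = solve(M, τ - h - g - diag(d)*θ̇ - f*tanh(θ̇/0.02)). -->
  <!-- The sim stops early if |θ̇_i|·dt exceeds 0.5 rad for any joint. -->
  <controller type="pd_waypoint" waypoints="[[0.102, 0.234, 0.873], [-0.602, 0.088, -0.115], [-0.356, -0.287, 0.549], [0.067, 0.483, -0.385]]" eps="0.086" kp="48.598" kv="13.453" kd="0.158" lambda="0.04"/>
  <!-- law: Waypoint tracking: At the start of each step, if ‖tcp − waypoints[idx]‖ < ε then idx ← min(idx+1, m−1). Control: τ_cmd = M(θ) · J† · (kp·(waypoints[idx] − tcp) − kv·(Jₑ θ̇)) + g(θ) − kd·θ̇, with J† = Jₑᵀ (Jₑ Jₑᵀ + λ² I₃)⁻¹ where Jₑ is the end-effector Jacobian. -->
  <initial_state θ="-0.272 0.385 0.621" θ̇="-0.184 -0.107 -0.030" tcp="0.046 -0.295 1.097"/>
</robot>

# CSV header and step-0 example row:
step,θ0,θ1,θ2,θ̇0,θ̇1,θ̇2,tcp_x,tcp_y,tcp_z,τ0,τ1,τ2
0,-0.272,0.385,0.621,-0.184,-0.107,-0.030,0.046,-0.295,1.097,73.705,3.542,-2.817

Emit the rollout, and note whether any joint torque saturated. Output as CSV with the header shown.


step,θ0,θ1,θ2,θ̇0,θ̇1,θ̇2,tcp_x,tcp_y,tcp_z,τ0,τ1,τ2
1,-0.271,0.385,0.631,0.430,0.032,1.991,0.048,-0.295,1.097,66.759,3.784,-2.998
2,-0.264,0.385,0.659,0.961,0.105,3.548,0.050,-0.292,1.096,60.123,3.520,-3.099
3,-0.252,0.386,0.700,1.420,0.108,4.701,0.051,-0.287,1.095,53.698,2.847,-3.119
4,-0.236,0.387,0.751,1.817,0.042,5.502,0.052,-0.281,1.093,47.476,1.913,-3.069
5,-0.216,0.387,0.809,2.156,-0.085,6.011,0.052,-0.273,1.091,41.517,0.863,-2.961
6,-0.193,0.385,0.870,2.443,-0.260,6.280,0.052,-0.264,1.089,35.894,-0.176,-2.811
7,-0.167,0.382,0.933,2.682,-0.473,6.361,0.051,-0.253,1.087,30.666,-1.118,-2.634
8,-0.139,0.376,0.997,2.880,-0.710,6.301,0.050,-0.242,1.084,25.865,-1.924,-2.440
9,-0.110,0.367,1.059,3.043,-0.961,6.141,0.048,-0.230,1.081,21.495,-2.582,-2.240
10,-0.079,0.357,1.119,3.176,-1.217,5.911,0.046,-0.217,1.078,17.540,-3.096,-2.040
11,-0.047,0.343,1.177,3.283,-1.473,5.635,0.043,-0.204,1.075,13.971,-3.482,-1.845
12,-0.013,0.327,1.231,3.370,-1.723,5.331,0.040,-0.191,1.072,10.754,-3.757,-1.658
13,0.021,0.309,1.283,3.441,-1.964,5.011,0.037,-0.177,1.069,7.855,-3.938,-1.480
14,0.055,0.288,1.332,3.499,-2.195,4.685,0.034,-0.163,1.065,5.243,-4.042,-1.312
15,0.091,0.265,1.377,3.546,-2.414,4.357,0.031,-0.148,1.062,2.888,-4.082,-1.155
16,0.126,0.240,1.419,3.585,-2.621,4.032,0.028,-0.134,1.059,0.766,-4.072,-1.009
17,0.162,0.213,1.457,3.617,-2.815,3.711,0.025,-0.119,1.055,-1.144,-4.021,-0.873
18,0.199,0.183,1.493,3.645,-2.996,3.397,0.023,-0.104,1.052,-2.859,-3.938,-0.748
19,0.235,0.153,1.525,3.670,-3.164,3.088,0.020,-0.090,1.048,-4.394,-3.832,-0.634
20,0.272,0.120,1.555,3.693,-3.320,2.786,0.018,-0.075,1.045,-5.760,-3.709,-0.529
21,0.309,0.086,1.581,3.714,-3.464,2.489,0.016,-0.061,1.041,-6.967,-3.574,-0.434
22,0.346,0.051,1.604,3.735,-3.597,2.197,0.014,-0.047,1.038,-8.024,-3.432,-0.348
23,0.384,0.014,1.625,3.755,-3.718,1.908,0.012,-0.033,1.034,-8.938,-3.288,-0.272
24,0.421,-0.023,1.643,3.777,-3.830,1.621,0.011,-0.019,1.030,-9.717,-3.145,-0.204
25,0.459,-0.062,1.657,3.800,-3.932,1.334,0.009,-0.005,1.026,-10.365,-3.008,-0.144
26,0.497,-0.102,1.669,3.825,-4.024,1.048,0.009,0.008,1.023,-10.891,-2.877,-0.092
27,0.536,-0.142,1.678,3.852,-4.109,0.759,0.008,0.021,1.019,-11.301,-2.757,-0.048
28,0.574,-0.184,1.684,3.882,-4.185,0.467,0.008,0.033,1.015,-11.602,-2.649,-0.011
29,0.613,-0.226,1.688,3.914,-4.255,0.169,0.007,0.045,1.011,-11.801,-2.553,0.018
30,0.653,-0.269,1.688,3.949,-4.318,-0.131,0.007,0.057,1.007,-11.905,-2.473,0.039
31,0.692,-0.312,1.685,3.989,-4.376,-0.433,0.007,0.068,1.003,-11.923,-2.407,0.045
32,0.732,-0.357,1.679,4.030,-4.429,-0.746,0.008,0.079,0.999,-11.863,-2.356,0.046
33,0.773,-0.401,1.670,4.074,-4.476,-1.071,0.008,0.089,0.995,-11.733,-2.318,0.044
34,0.814,-0.446,1.658,4.120,-4.518,-1.409,0.009,0.099,0.991,-11.540,-2.291,0.038
35,0.855,-0.491,1.642,4.166,-4.553,-1.759,0.009,0.108,0.987,-11.292,-2.274,0.028
36,0.897,-0.537,1.622,4.210,-4.580,-2.121,0.010,0.116,0.983,-10.997,-2.263,0.014
37,0.940,-0.583,1.599,4.249,-4.597,-2.492,0.010,0.124,0.979,-10.663,-2.251,-0.004
38,0.982,-0.629,1.573,4.280,-4.600,-2.867,0.011,0.132,0.976,-10.298,-2.234,-0.026
39,1.025,-0.675,1.542,4.295,-4.585,-3.238,0.011,0.138,0.972,-9.911,-2.202,-0.053
40,1.068,-0.721,1.508,4.287,-4.545,-3.592,0.011,0.145,0.969,-9.512,-2.144,-0.086
41,1.111,-0.766,1.470,4.249,-4.473,-3.914,0.011,0.151,0.966,-9.108,-2.050,-0.127
42,1.153,-0.810,1.430,4.172,-4.364,-4.183,0.011,0.156,0.963,-8.712,-1.910,-0.177
43,1.194,-0.853,1.387,4.049,-4.210,-4.379,0.011,0.160,0.960,-8.333,-1.717,-0.238
44,1.234,-0.894,1.342,3.878,-4.012,-4.484,0.010,0.165,0.958,-7.977,-1.474,-0.310
45,1.272,-0.933,1.297,3.661,-3.772,-4.488,0.009,0.168,0.955,-7.650,-1.191,-0.391
46,1.307,-0.969,1.253,3.408,-3.500,-4.394,0.008,0.172,0.953,-7.353,-0.886,-0.478
47,1.340,-1.003,1.210,3.129,-3.206,-4.215,0.007,0.175,0.952,-7.083,-0.579,-0.565
48,1.369,-1.034,1.169,2.841,-2.905,-3.972,0.006,0.177,0.950,-6.838,-0.290,-0.646
49,1.396,-1.061,1.130,2.555,-2.607,-3.690,0.005,0.180,0.949,-6.614,-0.036,-0.715
50,1.421,-1.086,1.095,2.281,-2.324,-3.391,0.004,0.182,0.947,-6.408,0.176,-0.770
51,1.442,-1.108,1.063,2.026,-2.060,-3.094,0.002,0.184,0.946,-6.218,0.339,-0.808
52,1.461,-1.127,1.033,1.794,-1.819,-2.812,0.001,0.186,0.945,-6.043,0.455,-0.830
53,1.478,-1.144,1.006,1.586,-1.603,-2.553,0.000,0.187,0.944,-5.882,0.525,-0.835
54,1.493,-1.159,0.982,1.402,-1.410,-2.320,-0.001,0.189,0.944,-5.735,0.555,-0.826
55,1.506,-1.172,0.960,1.239,-1.241,-2.116,-0.001,0.190,0.943,-5.600,0.551,-0.805
56,1.518,-1.184,0.939,1.097,-1.093,-1.940,-0.002,0.191,0.942,-5.477,0.519,-0.774
57,1.528,-1.194,0.921,0.974,-0.964,-1.790,-0.002,0.193,0.942,-5.365,0.464,-0.736
58,1.537,-1.203,0.904,0.866,-0.852,-1.663,-0.003,0.194,0.942,-5.264,0.391,-0.692
59,1.546,-1.211,0.887,0.774,-0.756,-1.557,-0.003,0.195,0.941,-5.172,0.305,-0.645
60,1.553,-1.219,0.872,0.694,-0.674,-1.469,-0.003,0.196,0.941,-5.090,0.211,-0.595
61,1.560,-1.225,0.858,0.625,-0.604,-1.397,-0.002,0.197,0.941,-5.016,0.111,-0.545
62,1.566,-1.231,0.844,0.566,-0.545,-1.339,-0.002,0.198,0.941,-4.950,0.009,-0.494
63,1.571,-1.236,0.831,0.515,-0.495,-1.292,-0.002,0.199,0.941,-4.890,-0.094,-0.445
64,1.576,-1.241,0.818,0.472,-0.453,-1.255,-0.001,0.200,0.941,,,
# any joint saturated: no
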